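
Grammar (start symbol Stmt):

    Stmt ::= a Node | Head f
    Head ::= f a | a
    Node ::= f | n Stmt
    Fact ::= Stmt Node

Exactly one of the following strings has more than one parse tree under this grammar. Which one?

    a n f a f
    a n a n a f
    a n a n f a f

a n a n a f

a n f a f: 1 tree
a n a n a f: 2 trees
a n a n f a f: 1 tree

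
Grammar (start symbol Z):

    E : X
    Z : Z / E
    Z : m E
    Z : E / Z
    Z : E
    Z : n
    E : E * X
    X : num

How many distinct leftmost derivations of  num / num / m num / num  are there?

3

Parse trees for num / num / m num / num:
  [Z [Z [E [X num]] / [Z [E [X num]] / [Z m [E [X num]]]]] / [E [X num]]]
  [Z [E [X num]] / [Z [Z [E [X num]] / [Z m [E [X num]]]] / [E [X num]]]]
  [Z [E [X num]] / [Z [E [X num]] / [Z [Z m [E [X num]]] / [E [X num]]]]]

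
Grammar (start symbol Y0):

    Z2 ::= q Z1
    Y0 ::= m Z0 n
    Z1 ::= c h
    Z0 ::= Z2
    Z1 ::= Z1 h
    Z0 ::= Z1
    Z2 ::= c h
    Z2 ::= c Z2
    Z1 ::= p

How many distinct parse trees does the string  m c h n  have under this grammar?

Parse trees for m c h n:
  [Y0 m [Z0 [Z2 c h]] n]
  [Y0 m [Z0 [Z1 c h]] n]

2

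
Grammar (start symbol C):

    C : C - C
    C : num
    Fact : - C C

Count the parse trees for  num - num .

Parse trees for num - num:
  [C [C num] - [C num]]

1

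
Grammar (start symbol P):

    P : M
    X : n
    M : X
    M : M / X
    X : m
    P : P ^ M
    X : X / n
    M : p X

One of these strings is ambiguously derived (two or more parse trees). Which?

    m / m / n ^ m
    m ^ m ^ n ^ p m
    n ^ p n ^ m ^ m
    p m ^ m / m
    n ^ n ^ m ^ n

m / m / n ^ m: 2 trees
m ^ m ^ n ^ p m: 1 tree
n ^ p n ^ m ^ m: 1 tree
p m ^ m / m: 1 tree
n ^ n ^ m ^ n: 1 tree

m / m / n ^ m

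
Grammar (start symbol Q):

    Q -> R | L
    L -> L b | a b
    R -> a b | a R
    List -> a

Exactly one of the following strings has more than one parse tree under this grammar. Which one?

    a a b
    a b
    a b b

a a b: 1 tree
a b: 2 trees
a b b: 1 tree

a b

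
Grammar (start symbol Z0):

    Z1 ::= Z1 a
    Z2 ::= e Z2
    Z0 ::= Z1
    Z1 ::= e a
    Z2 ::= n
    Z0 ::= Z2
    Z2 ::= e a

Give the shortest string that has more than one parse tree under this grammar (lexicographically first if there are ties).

e a

length 1: no string has ≥2 trees
length 2: e a has 2 parse trees

Two derivations of e a:
  Z0 ⇒ Z1 ⇒ e a
  Z0 ⇒ Z2 ⇒ e a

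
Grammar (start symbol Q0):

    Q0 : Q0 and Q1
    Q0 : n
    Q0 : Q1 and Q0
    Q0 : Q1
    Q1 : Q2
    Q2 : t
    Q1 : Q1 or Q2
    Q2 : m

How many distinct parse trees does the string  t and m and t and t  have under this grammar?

8

Parse trees for t and m and t and t:
  [Q0 [Q0 [Q0 [Q0 [Q1 [Q2 t]]] and [Q1 [Q2 m]]] and [Q1 [Q2 t]]] and [Q1 [Q2 t]]]
  [Q0 [Q0 [Q0 [Q1 [Q2 t]] and [Q0 [Q1 [Q2 m]]]] and [Q1 [Q2 t]]] and [Q1 [Q2 t]]]
  [Q0 [Q0 [Q1 [Q2 t]] and [Q0 [Q0 [Q1 [Q2 m]]] and [Q1 [Q2 t]]]] and [Q1 [Q2 t]]]
  [Q0 [Q0 [Q1 [Q2 t]] and [Q0 [Q1 [Q2 m]] and [Q0 [Q1 [Q2 t]]]]] and [Q1 [Q2 t]]]
  [Q0 [Q1 [Q2 t]] and [Q0 [Q0 [Q0 [Q1 [Q2 m]]] and [Q1 [Q2 t]]] and [Q1 [Q2 t]]]]
  [Q0 [Q1 [Q2 t]] and [Q0 [Q0 [Q1 [Q2 m]] and [Q0 [Q1 [Q2 t]]]] and [Q1 [Q2 t]]]]
  [Q0 [Q1 [Q2 t]] and [Q0 [Q1 [Q2 m]] and [Q0 [Q0 [Q1 [Q2 t]]] and [Q1 [Q2 t]]]]]
  [Q0 [Q1 [Q2 t]] and [Q0 [Q1 [Q2 m]] and [Q0 [Q1 [Q2 t]] and [Q0 [Q1 [Q2 t]]]]]]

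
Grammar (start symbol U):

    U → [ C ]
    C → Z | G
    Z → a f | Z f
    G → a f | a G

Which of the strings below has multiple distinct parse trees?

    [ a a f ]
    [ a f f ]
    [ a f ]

[ a f ]

[ a a f ]: 1 tree
[ a f f ]: 1 tree
[ a f ]: 2 trees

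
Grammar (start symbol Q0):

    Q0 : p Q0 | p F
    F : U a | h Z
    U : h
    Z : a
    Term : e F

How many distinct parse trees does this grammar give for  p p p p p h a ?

2

Parse trees for p p p p p h a:
  [Q0 p [Q0 p [Q0 p [Q0 p [Q0 p [F [U h] a]]]]]]
  [Q0 p [Q0 p [Q0 p [Q0 p [Q0 p [F h [Z a]]]]]]]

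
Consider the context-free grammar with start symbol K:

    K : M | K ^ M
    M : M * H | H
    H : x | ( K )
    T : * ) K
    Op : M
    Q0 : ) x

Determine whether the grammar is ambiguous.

Only K, M, H are reachable from K; ignoring the rest: K → K ^ M | M  ;  M → M * H | H  — a left-associative chain with H at the bottom. Each string factors uniquely by precedence.

Unambiguous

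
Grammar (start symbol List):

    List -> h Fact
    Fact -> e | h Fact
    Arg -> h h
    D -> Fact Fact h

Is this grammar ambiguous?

(Arg, D are unreachable from List, so their rules don't affect L(List).) Restricted to the reachable nonterminals, every rule has the form A → t or A → t B, and no two rules for the same A share a first terminal. The grammar encodes a DFA — one run per string.

Unambiguous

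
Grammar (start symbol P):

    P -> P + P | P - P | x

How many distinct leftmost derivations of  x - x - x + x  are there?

Parse trees for x - x - x + x:
  [P [P [P x] - [P [P x] - [P x]]] + [P x]]
  [P [P [P [P x] - [P x]] - [P x]] + [P x]]
  [P [P x] - [P [P [P x] - [P x]] + [P x]]]
  [P [P x] - [P [P x] - [P [P x] + [P x]]]]
  [P [P [P x] - [P x]] - [P [P x] + [P x]]]

5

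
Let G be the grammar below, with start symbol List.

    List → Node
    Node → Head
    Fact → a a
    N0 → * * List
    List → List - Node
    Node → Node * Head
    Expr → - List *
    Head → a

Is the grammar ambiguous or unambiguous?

Unambiguous

(Fact, N0, Expr are unreachable from List, so their rules don't affect L(List).) This is a standard precedence ladder (List over Node over Head), with each level left-recursive on its own operator ('-' at List, '*' at Node). That structure is LR(1), hence unambiguous.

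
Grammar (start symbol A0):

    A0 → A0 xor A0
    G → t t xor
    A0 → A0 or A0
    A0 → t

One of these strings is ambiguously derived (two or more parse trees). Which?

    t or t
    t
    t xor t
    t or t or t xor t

t or t: 1 tree
t: 1 tree
t xor t: 1 tree
t or t or t xor t: 5 trees

t or t or t xor t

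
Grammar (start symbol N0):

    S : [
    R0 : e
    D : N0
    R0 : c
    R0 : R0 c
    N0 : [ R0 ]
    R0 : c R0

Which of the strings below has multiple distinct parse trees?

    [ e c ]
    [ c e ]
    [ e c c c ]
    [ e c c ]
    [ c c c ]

[ e c ]: 1 tree
[ c e ]: 1 tree
[ e c c c ]: 1 tree
[ e c c ]: 1 tree
[ c c c ]: 4 trees

[ c c c ]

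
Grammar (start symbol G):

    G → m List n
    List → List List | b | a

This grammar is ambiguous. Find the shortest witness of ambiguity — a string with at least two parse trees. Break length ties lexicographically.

length 3: no string has ≥2 trees
length 4: no string has ≥2 trees
length 5: m a a a n has 2 parse trees

Two derivations of m a a a n:
  G ⇒ m List n ⇒ m List List n ⇒ m List List List n ⇒ m a List List n ⇒ m a a List n ⇒ m a a a n
  G ⇒ m List n ⇒ m List List n ⇒ m a List n ⇒ m a List List n ⇒ m a a List n ⇒ m a a a n

m a a a n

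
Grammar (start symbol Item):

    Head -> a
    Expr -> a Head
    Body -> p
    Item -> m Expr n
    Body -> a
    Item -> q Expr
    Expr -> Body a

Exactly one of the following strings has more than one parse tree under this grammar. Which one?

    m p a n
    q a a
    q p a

m p a n: 1 tree
q a a: 2 trees
q p a: 1 tree

q a a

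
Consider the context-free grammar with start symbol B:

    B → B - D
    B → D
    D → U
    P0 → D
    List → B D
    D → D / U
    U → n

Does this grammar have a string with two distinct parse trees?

(List, P0 are unreachable from B, so their rules don't affect L(B).) The grammar is stratified — B handles '-' (left-recursive), D handles '/', U atoms. Each operator has a fixed associativity and precedence level, so every string has one parse.

Unambiguous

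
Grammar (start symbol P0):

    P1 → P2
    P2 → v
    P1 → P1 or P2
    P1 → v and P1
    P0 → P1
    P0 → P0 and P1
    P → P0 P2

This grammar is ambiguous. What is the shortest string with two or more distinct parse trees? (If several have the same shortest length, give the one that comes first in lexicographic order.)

length 1: no string has ≥2 trees
length 3: v and v has 2 parse trees

Two derivations of v and v:
  P0 ⇒ P1 ⇒ v and P1 ⇒ v and P2 ⇒ v and v
  P0 ⇒ P0 and P1 ⇒ P1 and P1 ⇒ P2 and P1 ⇒ v and P1 ⇒ v and P2 ⇒ v and v

v and v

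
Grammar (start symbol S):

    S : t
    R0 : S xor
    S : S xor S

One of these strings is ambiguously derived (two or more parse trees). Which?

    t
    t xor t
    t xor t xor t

t: 1 tree
t xor t: 1 tree
t xor t xor t: 2 trees

t xor t xor t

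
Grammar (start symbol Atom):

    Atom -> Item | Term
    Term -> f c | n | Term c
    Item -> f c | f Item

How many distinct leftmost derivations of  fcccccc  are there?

1

Parse trees for fcccccc:
  [Atom [Term [Term [Term [Term [Term [Term f c] c] c] c] c] c]]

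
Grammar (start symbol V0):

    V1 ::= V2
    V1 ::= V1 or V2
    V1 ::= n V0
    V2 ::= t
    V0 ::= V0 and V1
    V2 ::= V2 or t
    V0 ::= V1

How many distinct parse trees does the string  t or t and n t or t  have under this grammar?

6

Parse trees for t or t and n t or t:
  [V0 [V0 [V1 [V2 [V2 t] or t]]] and [V1 [V1 n [V0 [V1 [V2 t]]]] or [V2 t]]]
  [V0 [V0 [V1 [V2 [V2 t] or t]]] and [V1 n [V0 [V1 [V2 [V2 t] or t]]]]]
  [V0 [V0 [V1 [V2 [V2 t] or t]]] and [V1 n [V0 [V1 [V1 [V2 t]] or [V2 t]]]]]
  [V0 [V0 [V1 [V1 [V2 t]] or [V2 t]]] and [V1 [V1 n [V0 [V1 [V2 t]]]] or [V2 t]]]
  [V0 [V0 [V1 [V1 [V2 t]] or [V2 t]]] and [V1 n [V0 [V1 [V2 [V2 t] or t]]]]]
  [V0 [V0 [V1 [V1 [V2 t]] or [V2 t]]] and [V1 n [V0 [V1 [V1 [V2 t]] or [V2 t]]]]]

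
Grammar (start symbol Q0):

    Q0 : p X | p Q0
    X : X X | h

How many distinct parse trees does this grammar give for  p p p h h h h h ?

Parse trees for p p p h h h h h (showing first 6 of 14):
  [Q0 p [Q0 p [Q0 p [X [X h] [X [X h] [X [X h] [X [X h] [X h]]]]]]]]
  [Q0 p [Q0 p [Q0 p [X [X h] [X [X h] [X [X [X h] [X h]] [X h]]]]]]]
  [Q0 p [Q0 p [Q0 p [X [X h] [X [X [X h] [X h]] [X [X h] [X h]]]]]]]
  [Q0 p [Q0 p [Q0 p [X [X h] [X [X [X h] [X [X h] [X h]]] [X h]]]]]]
  [Q0 p [Q0 p [Q0 p [X [X h] [X [X [X [X h] [X h]] [X h]] [X h]]]]]]
  [Q0 p [Q0 p [Q0 p [X [X [X h] [X h]] [X [X h] [X [X h] [X h]]]]]]]

14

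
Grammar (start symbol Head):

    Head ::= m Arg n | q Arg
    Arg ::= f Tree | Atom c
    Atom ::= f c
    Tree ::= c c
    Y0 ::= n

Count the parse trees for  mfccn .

2

Parse trees for mfccn:
  [Head m [Arg f [Tree c c]] n]
  [Head m [Arg [Atom f c] c] n]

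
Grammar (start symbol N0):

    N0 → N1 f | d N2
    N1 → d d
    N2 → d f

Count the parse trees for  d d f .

2

Parse trees for d d f:
  [N0 [N1 d d] f]
  [N0 d [N2 d f]]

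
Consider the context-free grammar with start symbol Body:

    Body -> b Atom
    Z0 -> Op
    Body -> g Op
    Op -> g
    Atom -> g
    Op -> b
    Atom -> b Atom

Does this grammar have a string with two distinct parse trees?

Unambiguous

(Z0 is unreachable from Body, so its rules don't affect L(Body).) Each reachable nonterminal has at most one production per leading terminal, and all productions are right-linear; the derivation is determined token-by-token.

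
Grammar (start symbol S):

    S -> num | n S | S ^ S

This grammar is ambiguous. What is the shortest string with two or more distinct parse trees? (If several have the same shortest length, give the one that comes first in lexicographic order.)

length 1: no string has ≥2 trees
length 2: no string has ≥2 trees
length 3: no string has ≥2 trees
length 4: n num ^ num has 2 parse trees

Two derivations of n num ^ num:
  S ⇒ n S ⇒ n S ^ S ⇒ n num ^ S ⇒ n num ^ num
  S ⇒ S ^ S ⇒ n S ^ S ⇒ n num ^ S ⇒ n num ^ num

n num ^ num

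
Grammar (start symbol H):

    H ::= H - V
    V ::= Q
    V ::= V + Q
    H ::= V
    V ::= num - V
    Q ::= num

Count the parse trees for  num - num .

2

Parse trees for num - num:
  [H [H [V [Q num]]] - [V [Q num]]]
  [H [V num - [V [Q num]]]]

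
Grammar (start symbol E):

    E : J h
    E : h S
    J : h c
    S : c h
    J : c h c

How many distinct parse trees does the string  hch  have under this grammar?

Parse trees for hch:
  [E [J h c] h]
  [E h [S c h]]

2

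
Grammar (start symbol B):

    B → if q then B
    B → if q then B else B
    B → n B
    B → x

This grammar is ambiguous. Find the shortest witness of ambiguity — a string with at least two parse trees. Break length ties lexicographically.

if q then if q then x else x

length 1: no string has ≥2 trees
length 2: no string has ≥2 trees
length 3: no string has ≥2 trees
length 4: no string has ≥2 trees
length 5: no string has ≥2 trees
length 6: no string has ≥2 trees
length 7: no string has ≥2 trees
length 8: no string has ≥2 trees
length 9: if q then if q then x else x has 2 parse trees

Two derivations of if q then if q then x else x:
  B ⇒ if q then B ⇒ if q then if q then B else B ⇒ if q then if q then x else B ⇒ if q then if q then x else x
  B ⇒ if q then B else B ⇒ if q then if q then B else B ⇒ if q then if q then x else B ⇒ if q then if q then x else x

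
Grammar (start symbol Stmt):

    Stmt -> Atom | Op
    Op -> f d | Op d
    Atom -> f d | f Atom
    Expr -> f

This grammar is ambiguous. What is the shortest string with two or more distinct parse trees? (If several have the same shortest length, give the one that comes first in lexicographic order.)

length 2: f d has 2 parse trees

Two derivations of f d:
  Stmt ⇒ Atom ⇒ f d
  Stmt ⇒ Op ⇒ f d

f d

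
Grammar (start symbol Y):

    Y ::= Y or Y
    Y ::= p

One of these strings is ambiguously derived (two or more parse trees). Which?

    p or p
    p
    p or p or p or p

p or p or p or p

p or p: 1 tree
p: 1 tree
p or p or p or p: 5 trees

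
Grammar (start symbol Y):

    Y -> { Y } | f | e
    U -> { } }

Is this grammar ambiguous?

(U is unreachable from Y, so its rules don't affect L(Y).) L(Y) is { openⁿ atom closeⁿ : n ≥ 0 }. The bracket depth fixes n, and the derivation is forced at every step.

Unambiguous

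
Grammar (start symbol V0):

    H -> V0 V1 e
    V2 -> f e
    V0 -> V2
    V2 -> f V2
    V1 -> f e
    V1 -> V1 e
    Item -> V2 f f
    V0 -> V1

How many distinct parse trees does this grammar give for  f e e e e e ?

Parse trees for f e e e e e:
  [V0 [V1 [V1 [V1 [V1 [V1 f e] e] e] e] e]]

1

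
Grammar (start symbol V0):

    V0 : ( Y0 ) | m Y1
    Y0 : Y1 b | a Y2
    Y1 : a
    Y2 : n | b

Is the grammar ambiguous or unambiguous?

Witness: ( a b )

Derivation 1: V0 ⇒ ( Y0 ) ⇒ ( Y1 b ) ⇒ ( a b )
Derivation 2: V0 ⇒ ( Y0 ) ⇒ ( a Y2 ) ⇒ ( a b )

Two distinct leftmost derivations for the same string.

Ambiguous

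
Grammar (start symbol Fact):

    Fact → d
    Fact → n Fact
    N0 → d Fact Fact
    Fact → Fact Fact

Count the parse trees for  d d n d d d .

Parse trees for d d n d d d (showing first 6 of 23):
  [Fact [Fact d] [Fact [Fact d] [Fact n [Fact [Fact d] [Fact [Fact d] [Fact d]]]]]]
  [Fact [Fact d] [Fact [Fact d] [Fact n [Fact [Fact [Fact d] [Fact d]] [Fact d]]]]]
  [Fact [Fact d] [Fact [Fact d] [Fact [Fact n [Fact d]] [Fact [Fact d] [Fact d]]]]]
  [Fact [Fact d] [Fact [Fact d] [Fact [Fact n [Fact [Fact d] [Fact d]]] [Fact d]]]]
  [Fact [Fact d] [Fact [Fact d] [Fact [Fact [Fact n [Fact d]] [Fact d]] [Fact d]]]]
  [Fact [Fact d] [Fact [Fact [Fact d] [Fact n [Fact d]]] [Fact [Fact d] [Fact d]]]]

23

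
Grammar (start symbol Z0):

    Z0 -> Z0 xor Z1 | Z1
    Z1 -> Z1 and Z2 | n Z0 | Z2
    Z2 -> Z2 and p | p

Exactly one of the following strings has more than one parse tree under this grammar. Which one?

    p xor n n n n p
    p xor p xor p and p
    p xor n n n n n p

p xor n n n n p: 1 tree
p xor p xor p and p: 2 trees
p xor n n n n n p: 1 tree

p xor p xor p and p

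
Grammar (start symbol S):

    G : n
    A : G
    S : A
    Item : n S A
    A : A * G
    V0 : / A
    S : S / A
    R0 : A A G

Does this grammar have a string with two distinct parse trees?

Unambiguous

(R0, V0, Item are unreachable from S, so their rules don't affect L(S).) S → S / A | A  ;  A → A * G | G  — a left-associative chain with G at the bottom. Each string factors uniquely by precedence.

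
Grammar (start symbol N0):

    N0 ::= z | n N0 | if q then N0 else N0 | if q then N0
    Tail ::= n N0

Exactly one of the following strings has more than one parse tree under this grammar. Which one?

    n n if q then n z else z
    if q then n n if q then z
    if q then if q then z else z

n n if q then n z else z: 1 tree
if q then n n if q then z: 1 tree
if q then if q then z else z: 2 trees

if q then if q then z else z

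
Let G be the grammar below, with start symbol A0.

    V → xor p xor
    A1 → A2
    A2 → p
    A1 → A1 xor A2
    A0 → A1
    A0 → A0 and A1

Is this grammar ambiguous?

(V is unreachable from A0, so its rules don't affect L(A0).) This is a standard precedence ladder (A0 over A1 over A2), with each level left-recursive on its own operator ('and' at A0, 'xor' at A1). That structure is LR(1), hence unambiguous.

Unambiguous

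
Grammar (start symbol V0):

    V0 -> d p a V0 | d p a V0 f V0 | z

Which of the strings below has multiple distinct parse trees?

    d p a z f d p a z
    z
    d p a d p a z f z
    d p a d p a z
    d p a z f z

d p a z f d p a z: 1 tree
z: 1 tree
d p a d p a z f z: 2 trees
d p a d p a z: 1 tree
d p a z f z: 1 tree

d p a d p a z f z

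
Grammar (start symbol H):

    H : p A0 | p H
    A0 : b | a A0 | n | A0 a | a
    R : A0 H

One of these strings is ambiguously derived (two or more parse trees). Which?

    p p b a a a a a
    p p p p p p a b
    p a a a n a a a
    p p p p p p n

p a a a n a a a

p p b a a a a a: 1 tree
p p p p p p a b: 1 tree
p a a a n a a a: 20 trees
p p p p p p n: 1 tree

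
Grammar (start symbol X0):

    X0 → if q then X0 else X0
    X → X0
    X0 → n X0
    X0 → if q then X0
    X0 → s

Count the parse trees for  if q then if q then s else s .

Parse trees for if q then if q then s else s:
  [X0 if q then [X0 if q then [X0 s]] else [X0 s]]
  [X0 if q then [X0 if q then [X0 s] else [X0 s]]]

2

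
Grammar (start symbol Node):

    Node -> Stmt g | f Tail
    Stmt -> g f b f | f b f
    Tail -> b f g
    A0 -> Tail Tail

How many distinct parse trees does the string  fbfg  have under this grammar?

Parse trees for fbfg:
  [Node [Stmt f b f] g]
  [Node f [Tail b f g]]

2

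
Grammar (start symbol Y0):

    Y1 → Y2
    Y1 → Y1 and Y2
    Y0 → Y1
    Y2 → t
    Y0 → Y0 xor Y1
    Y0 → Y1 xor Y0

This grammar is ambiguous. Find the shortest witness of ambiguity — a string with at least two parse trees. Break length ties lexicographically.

t xor t

length 1: no string has ≥2 trees
length 3: t xor t has 2 parse trees

Two derivations of t xor t:
  Y0 ⇒ Y0 xor Y1 ⇒ Y1 xor Y1 ⇒ Y2 xor Y1 ⇒ t xor Y1 ⇒ t xor Y2 ⇒ t xor t
  Y0 ⇒ Y1 xor Y0 ⇒ Y2 xor Y0 ⇒ t xor Y0 ⇒ t xor Y1 ⇒ t xor Y2 ⇒ t xor t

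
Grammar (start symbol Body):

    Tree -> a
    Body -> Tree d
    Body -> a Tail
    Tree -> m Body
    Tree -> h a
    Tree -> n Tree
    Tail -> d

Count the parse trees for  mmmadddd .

Parse trees for mmmadddd:
  [Body [Tree m [Body [Tree m [Body [Tree m [Body [Tree a] d]] d]] d]] d]
  [Body [Tree m [Body [Tree m [Body [Tree m [Body a [Tail d]]] d]] d]] d]

2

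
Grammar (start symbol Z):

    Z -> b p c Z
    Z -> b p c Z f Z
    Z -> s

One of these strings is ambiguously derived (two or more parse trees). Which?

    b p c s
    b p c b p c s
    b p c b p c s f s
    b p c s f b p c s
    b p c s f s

b p c b p c s f s

b p c s: 1 tree
b p c b p c s: 1 tree
b p c b p c s f s: 2 trees
b p c s f b p c s: 1 tree
b p c s f s: 1 tree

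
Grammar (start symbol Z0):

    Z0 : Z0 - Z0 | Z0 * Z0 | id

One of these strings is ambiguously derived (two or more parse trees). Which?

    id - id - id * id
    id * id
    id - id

id - id - id * id: 5 trees
id * id: 1 tree
id - id: 1 tree

id - id - id * id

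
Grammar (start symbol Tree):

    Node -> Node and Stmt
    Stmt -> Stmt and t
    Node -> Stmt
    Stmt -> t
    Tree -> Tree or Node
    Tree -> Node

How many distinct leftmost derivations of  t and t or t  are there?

Parse trees for t and t or t:
  [Tree [Tree [Node [Node [Stmt t]] and [Stmt t]]] or [Node [Stmt t]]]
  [Tree [Tree [Node [Stmt [Stmt t] and t]]] or [Node [Stmt t]]]

2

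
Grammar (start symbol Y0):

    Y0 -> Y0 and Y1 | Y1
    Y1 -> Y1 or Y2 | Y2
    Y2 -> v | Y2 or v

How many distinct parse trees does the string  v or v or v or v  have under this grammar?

8

Parse trees for v or v or v or v:
  [Y0 [Y1 [Y1 [Y2 v]] or [Y2 [Y2 [Y2 v] or v] or v]]]
  [Y0 [Y1 [Y1 [Y1 [Y2 v]] or [Y2 v]] or [Y2 [Y2 v] or v]]]
  [Y0 [Y1 [Y1 [Y2 [Y2 v] or v]] or [Y2 [Y2 v] or v]]]
  [Y0 [Y1 [Y1 [Y1 [Y2 v]] or [Y2 [Y2 v] or v]] or [Y2 v]]]
  [Y0 [Y1 [Y1 [Y1 [Y1 [Y2 v]] or [Y2 v]] or [Y2 v]] or [Y2 v]]]
  [Y0 [Y1 [Y1 [Y1 [Y2 [Y2 v] or v]] or [Y2 v]] or [Y2 v]]]
  [Y0 [Y1 [Y1 [Y2 [Y2 [Y2 v] or v] or v]] or [Y2 v]]]
  [Y0 [Y1 [Y2 [Y2 [Y2 [Y2 v] or v] or v] or v]]]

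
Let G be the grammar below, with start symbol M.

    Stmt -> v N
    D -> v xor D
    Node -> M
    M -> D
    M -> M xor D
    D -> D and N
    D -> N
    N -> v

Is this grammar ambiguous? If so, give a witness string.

Witness: v xor v

Derivation 1: M ⇒ D ⇒ v xor D ⇒ v xor N ⇒ v xor v
Derivation 2: M ⇒ M xor D ⇒ D xor D ⇒ N xor D ⇒ v xor D ⇒ v xor N ⇒ v xor v

Two distinct leftmost derivations for the same string.

Ambiguous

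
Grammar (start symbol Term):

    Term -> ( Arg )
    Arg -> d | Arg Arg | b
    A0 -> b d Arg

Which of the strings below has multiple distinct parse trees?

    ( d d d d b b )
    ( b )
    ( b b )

( d d d d b b ): 42 trees
( b ): 1 tree
( b b ): 1 tree

( d d d d b b )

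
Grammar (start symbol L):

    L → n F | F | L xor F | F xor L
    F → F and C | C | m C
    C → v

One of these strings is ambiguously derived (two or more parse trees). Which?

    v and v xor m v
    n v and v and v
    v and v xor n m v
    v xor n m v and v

v and v xor m v: 2 trees
n v and v and v: 1 tree
v and v xor n m v: 1 tree
v xor n m v and v: 1 tree

v and v xor m v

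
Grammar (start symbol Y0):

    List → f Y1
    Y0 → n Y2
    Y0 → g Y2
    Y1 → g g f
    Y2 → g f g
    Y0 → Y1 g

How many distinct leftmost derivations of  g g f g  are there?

Parse trees for g g f g:
  [Y0 g [Y2 g f g]]
  [Y0 [Y1 g g f] g]

2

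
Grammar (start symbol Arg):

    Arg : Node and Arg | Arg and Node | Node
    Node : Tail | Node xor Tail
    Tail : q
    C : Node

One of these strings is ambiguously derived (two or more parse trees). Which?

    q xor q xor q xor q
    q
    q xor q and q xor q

q xor q and q xor q

q xor q xor q xor q: 1 tree
q: 1 tree
q xor q and q xor q: 2 trees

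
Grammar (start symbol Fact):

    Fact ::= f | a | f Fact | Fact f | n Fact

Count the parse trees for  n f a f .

Parse trees for n f a f:
  [Fact [Fact n [Fact f [Fact a]]] f]
  [Fact n [Fact f [Fact [Fact a] f]]]
  [Fact n [Fact [Fact f [Fact a]] f]]

3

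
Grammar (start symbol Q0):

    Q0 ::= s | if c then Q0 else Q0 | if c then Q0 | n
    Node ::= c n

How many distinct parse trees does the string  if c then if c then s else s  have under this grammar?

Parse trees for if c then if c then s else s:
  [Q0 if c then [Q0 if c then [Q0 s]] else [Q0 s]]
  [Q0 if c then [Q0 if c then [Q0 s] else [Q0 s]]]

2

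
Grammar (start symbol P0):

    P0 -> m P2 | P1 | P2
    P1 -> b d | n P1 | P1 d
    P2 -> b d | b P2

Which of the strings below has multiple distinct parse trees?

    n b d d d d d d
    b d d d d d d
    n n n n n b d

n b d d d d d d

n b d d d d d d: 6 trees
b d d d d d d: 1 tree
n n n n n b d: 1 tree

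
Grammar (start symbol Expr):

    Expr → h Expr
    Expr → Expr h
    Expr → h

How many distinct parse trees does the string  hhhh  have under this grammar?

Parse trees for hhhh:
  [Expr h [Expr h [Expr h [Expr h]]]]
  [Expr h [Expr h [Expr [Expr h] h]]]
  [Expr h [Expr [Expr h [Expr h]] h]]
  [Expr h [Expr [Expr [Expr h] h] h]]
  [Expr [Expr h [Expr h [Expr h]]] h]
  [Expr [Expr h [Expr [Expr h] h]] h]
  [Expr [Expr [Expr h [Expr h]] h] h]
  [Expr [Expr [Expr [Expr h] h] h] h]

8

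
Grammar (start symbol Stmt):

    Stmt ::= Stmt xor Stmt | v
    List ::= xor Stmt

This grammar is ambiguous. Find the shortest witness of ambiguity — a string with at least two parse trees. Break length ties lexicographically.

v xor v xor v

length 1: no string has ≥2 trees
length 3: no string has ≥2 trees
length 5: v xor v xor v has 2 parse trees

Two derivations of v xor v xor v:
  Stmt ⇒ Stmt xor Stmt ⇒ Stmt xor Stmt xor Stmt ⇒ v xor Stmt xor Stmt ⇒ v xor v xor Stmt ⇒ v xor v xor v
  Stmt ⇒ Stmt xor Stmt ⇒ v xor Stmt ⇒ v xor Stmt xor Stmt ⇒ v xor v xor Stmt ⇒ v xor v xor v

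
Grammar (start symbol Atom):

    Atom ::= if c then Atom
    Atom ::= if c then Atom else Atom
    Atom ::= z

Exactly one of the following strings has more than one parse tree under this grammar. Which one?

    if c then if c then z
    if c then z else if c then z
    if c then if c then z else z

if c then if c then z: 1 tree
if c then z else if c then z: 1 tree
if c then if c then z else z: 2 trees

if c then if c then z else z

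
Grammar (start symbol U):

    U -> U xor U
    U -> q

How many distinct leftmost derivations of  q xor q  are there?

1

Parse trees for q xor q:
  [U [U q] xor [U q]]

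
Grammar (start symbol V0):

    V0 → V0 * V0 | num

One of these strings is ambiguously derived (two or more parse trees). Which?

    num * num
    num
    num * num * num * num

num * num * num * num

num * num: 1 tree
num: 1 tree
num * num * num * num: 5 trees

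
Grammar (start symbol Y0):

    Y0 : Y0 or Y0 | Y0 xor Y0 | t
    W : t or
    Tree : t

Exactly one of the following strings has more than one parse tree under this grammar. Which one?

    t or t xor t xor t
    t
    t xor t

t or t xor t xor t: 5 trees
t: 1 tree
t xor t: 1 tree

t or t xor t xor t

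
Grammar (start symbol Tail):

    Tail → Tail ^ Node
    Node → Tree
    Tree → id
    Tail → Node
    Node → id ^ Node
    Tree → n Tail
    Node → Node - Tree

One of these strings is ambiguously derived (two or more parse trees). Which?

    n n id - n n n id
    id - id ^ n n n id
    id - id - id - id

n n id - n n n id: 3 trees
id - id ^ n n n id: 1 tree
id - id - id - id: 1 tree

n n id - n n n id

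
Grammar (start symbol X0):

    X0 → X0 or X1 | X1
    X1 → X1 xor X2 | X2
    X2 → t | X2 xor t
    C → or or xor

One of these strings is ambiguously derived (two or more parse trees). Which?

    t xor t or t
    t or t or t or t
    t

t xor t or t: 2 trees
t or t or t or t: 1 tree
t: 1 tree

t xor t or t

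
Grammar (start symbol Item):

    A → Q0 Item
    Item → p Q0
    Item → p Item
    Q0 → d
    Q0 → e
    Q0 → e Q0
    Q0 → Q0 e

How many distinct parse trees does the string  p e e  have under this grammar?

Parse trees for p e e:
  [Item p [Q0 e [Q0 e]]]
  [Item p [Q0 [Q0 e] e]]

2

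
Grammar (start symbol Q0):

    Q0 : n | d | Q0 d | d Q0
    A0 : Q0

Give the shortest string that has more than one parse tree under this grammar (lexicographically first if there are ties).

d d

length 1: no string has ≥2 trees
length 2: d d has 2 parse trees

Two derivations of d d:
  Q0 ⇒ Q0 d ⇒ d d
  Q0 ⇒ d Q0 ⇒ d d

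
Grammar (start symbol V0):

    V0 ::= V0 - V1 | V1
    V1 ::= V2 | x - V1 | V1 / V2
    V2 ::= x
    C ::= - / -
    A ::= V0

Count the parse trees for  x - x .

2

Parse trees for x - x:
  [V0 [V0 [V1 [V2 x]]] - [V1 [V2 x]]]
  [V0 [V1 x - [V1 [V2 x]]]]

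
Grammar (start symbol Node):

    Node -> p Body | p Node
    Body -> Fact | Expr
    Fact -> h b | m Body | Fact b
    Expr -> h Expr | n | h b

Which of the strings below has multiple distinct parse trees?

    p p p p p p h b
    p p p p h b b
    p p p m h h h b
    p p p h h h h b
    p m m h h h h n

p p p p p p h b

p p p p p p h b: 2 trees
p p p p h b b: 1 tree
p p p m h h h b: 1 tree
p p p h h h h b: 1 tree
p m m h h h h n: 1 tree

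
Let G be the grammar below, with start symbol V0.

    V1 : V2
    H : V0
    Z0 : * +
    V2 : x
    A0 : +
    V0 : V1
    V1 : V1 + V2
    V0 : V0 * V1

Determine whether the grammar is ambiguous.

(A0, Z0, H are unreachable from V0, so their rules don't affect L(V0).) The grammar is stratified — V0 handles '*' (left-recursive), V1 handles '+', V2 atoms. Each operator has a fixed associativity and precedence level, so every string has one parse.

Unambiguous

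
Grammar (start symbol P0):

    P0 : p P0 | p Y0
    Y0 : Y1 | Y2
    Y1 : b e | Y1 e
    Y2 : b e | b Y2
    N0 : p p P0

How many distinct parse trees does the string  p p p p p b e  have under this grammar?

2

Parse trees for p p p p p b e:
  [P0 p [P0 p [P0 p [P0 p [P0 p [Y0 [Y1 b e]]]]]]]
  [P0 p [P0 p [P0 p [P0 p [P0 p [Y0 [Y2 b e]]]]]]]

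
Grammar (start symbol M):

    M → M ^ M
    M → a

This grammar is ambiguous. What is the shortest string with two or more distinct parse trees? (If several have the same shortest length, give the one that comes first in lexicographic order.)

a ^ a ^ a

length 1: no string has ≥2 trees
length 3: no string has ≥2 trees
length 5: a ^ a ^ a has 2 parse trees

Two derivations of a ^ a ^ a:
  M ⇒ M ^ M ⇒ M ^ M ^ M ⇒ a ^ M ^ M ⇒ a ^ a ^ M ⇒ a ^ a ^ a
  M ⇒ M ^ M ⇒ a ^ M ⇒ a ^ M ^ M ⇒ a ^ a ^ M ⇒ a ^ a ^ a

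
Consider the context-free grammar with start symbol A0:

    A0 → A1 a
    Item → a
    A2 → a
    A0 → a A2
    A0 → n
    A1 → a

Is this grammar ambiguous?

Witness: a a

Derivation 1: A0 ⇒ A1 a ⇒ a a
Derivation 2: A0 ⇒ a A2 ⇒ a a

Two distinct leftmost derivations for the same string.

Ambiguous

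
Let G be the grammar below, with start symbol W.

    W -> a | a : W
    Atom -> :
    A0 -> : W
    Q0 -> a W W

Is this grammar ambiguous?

Only W is reachable from W; ignoring the rest: The reachable grammar is A → atom sep A | atom. Each atom is followed by either the separator (recurse) or end-of-string (stop) — no choice point.

Unambiguous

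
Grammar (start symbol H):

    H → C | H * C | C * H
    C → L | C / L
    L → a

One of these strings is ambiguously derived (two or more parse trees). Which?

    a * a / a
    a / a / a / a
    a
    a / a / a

a * a / a

a * a / a: 2 trees
a / a / a / a: 1 tree
a: 1 tree
a / a / a: 1 tree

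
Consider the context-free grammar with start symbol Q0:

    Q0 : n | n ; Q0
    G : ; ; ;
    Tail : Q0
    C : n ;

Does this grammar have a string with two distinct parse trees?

Unambiguous

Only Q0 is reachable from Q0; ignoring the rest: The reachable grammar is A → atom sep A | atom. Each atom is followed by either the separator (recurse) or end-of-string (stop) — no choice point.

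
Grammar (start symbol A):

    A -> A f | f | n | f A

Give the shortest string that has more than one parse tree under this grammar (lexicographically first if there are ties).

length 1: no string has ≥2 trees
length 2: f f has 2 parse trees

Two derivations of f f:
  A ⇒ A f ⇒ f f
  A ⇒ f A ⇒ f f

f f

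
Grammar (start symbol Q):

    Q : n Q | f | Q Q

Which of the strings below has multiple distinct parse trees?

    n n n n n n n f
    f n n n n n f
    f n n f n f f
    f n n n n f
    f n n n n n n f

n n n n n n n f: 1 tree
f n n n n n f: 1 tree
f n n f n f f: 18 trees
f n n n n f: 1 tree
f n n n n n n f: 1 tree

f n n f n f f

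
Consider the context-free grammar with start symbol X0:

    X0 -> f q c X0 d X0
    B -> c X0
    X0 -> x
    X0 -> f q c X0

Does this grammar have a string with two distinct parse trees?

Ambiguous

Witness: f q c f q c x d x

Derivation 1: X0 ⇒ f q c X0 d X0 ⇒ f q c f q c X0 d X0 ⇒ f q c f q c x d X0 ⇒ f q c f q c x d x
Derivation 2: X0 ⇒ f q c X0 ⇒ f q c f q c X0 d X0 ⇒ f q c f q c x d X0 ⇒ f q c f q c x d x

Two distinct leftmost derivations for the same string.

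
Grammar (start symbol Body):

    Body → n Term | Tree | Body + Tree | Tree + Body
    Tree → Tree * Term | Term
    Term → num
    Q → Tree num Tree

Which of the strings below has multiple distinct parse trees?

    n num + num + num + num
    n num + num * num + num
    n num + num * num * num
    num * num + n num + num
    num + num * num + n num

num * num + n num + num

n num + num + num + num: 1 tree
n num + num * num + num: 1 tree
n num + num * num * num: 1 tree
num * num + n num + num: 2 trees
num + num * num + n num: 1 tree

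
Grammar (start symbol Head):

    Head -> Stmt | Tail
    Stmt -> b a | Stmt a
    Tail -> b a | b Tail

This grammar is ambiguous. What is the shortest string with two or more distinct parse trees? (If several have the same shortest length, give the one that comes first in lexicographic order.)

length 2: b a has 2 parse trees

Two derivations of b a:
  Head ⇒ Stmt ⇒ b a
  Head ⇒ Tail ⇒ b a

b a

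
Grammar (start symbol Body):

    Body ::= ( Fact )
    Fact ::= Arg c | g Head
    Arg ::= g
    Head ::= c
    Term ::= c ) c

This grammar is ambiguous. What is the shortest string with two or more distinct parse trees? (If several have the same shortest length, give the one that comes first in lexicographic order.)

( g c )

length 4: ( g c ) has 2 parse trees

Two derivations of ( g c ):
  Body ⇒ ( Fact ) ⇒ ( Arg c ) ⇒ ( g c )
  Body ⇒ ( Fact ) ⇒ ( g Head ) ⇒ ( g c )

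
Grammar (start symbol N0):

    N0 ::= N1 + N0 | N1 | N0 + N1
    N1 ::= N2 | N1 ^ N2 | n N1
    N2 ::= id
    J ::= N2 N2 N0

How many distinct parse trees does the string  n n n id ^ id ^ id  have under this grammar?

10

Parse trees for n n n id ^ id ^ id (showing first 6 of 10):
  [N0 [N1 [N1 [N1 n [N1 n [N1 n [N1 [N2 id]]]]] ^ [N2 id]] ^ [N2 id]]]
  [N0 [N1 [N1 n [N1 [N1 n [N1 n [N1 [N2 id]]]] ^ [N2 id]]] ^ [N2 id]]]
  [N0 [N1 [N1 n [N1 n [N1 [N1 n [N1 [N2 id]]] ^ [N2 id]]]] ^ [N2 id]]]
  [N0 [N1 [N1 n [N1 n [N1 n [N1 [N1 [N2 id]] ^ [N2 id]]]]] ^ [N2 id]]]
  [N0 [N1 n [N1 [N1 [N1 n [N1 n [N1 [N2 id]]]] ^ [N2 id]] ^ [N2 id]]]]
  [N0 [N1 n [N1 [N1 n [N1 [N1 n [N1 [N2 id]]] ^ [N2 id]]] ^ [N2 id]]]]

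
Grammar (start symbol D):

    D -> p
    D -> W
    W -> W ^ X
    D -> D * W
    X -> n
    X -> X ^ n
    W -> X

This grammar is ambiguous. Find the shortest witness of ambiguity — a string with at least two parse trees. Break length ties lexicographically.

length 1: no string has ≥2 trees
length 3: n ^ n has 2 parse trees

Two derivations of n ^ n:
  D ⇒ W ⇒ W ^ X ⇒ X ^ X ⇒ n ^ X ⇒ n ^ n
  D ⇒ W ⇒ X ⇒ X ^ n ⇒ n ^ n

n ^ n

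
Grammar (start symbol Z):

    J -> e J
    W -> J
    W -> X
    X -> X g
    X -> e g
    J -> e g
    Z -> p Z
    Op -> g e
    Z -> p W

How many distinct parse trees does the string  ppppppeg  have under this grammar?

Parse trees for ppppppeg:
  [Z p [Z p [Z p [Z p [Z p [Z p [W [J e g]]]]]]]]
  [Z p [Z p [Z p [Z p [Z p [Z p [W [X e g]]]]]]]]

2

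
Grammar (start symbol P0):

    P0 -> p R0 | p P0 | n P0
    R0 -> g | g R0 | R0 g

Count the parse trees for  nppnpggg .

4

Parse trees for nppnpggg:
  [P0 n [P0 p [P0 p [P0 n [P0 p [R0 g [R0 g [R0 g]]]]]]]]
  [P0 n [P0 p [P0 p [P0 n [P0 p [R0 g [R0 [R0 g] g]]]]]]]
  [P0 n [P0 p [P0 p [P0 n [P0 p [R0 [R0 g [R0 g]] g]]]]]]
  [P0 n [P0 p [P0 p [P0 n [P0 p [R0 [R0 [R0 g] g] g]]]]]]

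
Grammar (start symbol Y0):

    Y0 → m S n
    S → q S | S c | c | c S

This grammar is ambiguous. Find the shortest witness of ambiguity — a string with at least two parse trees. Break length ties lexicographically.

length 3: no string has ≥2 trees
length 4: m c c n has 2 parse trees

Two derivations of m c c n:
  Y0 ⇒ m S n ⇒ m S c n ⇒ m c c n
  Y0 ⇒ m S n ⇒ m c S n ⇒ m c c n

m c c n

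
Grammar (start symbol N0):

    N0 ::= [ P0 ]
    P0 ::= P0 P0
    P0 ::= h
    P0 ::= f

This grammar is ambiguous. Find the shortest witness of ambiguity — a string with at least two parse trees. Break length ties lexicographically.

length 3: no string has ≥2 trees
length 4: no string has ≥2 trees
length 5: [ f f f ] has 2 parse trees

Two derivations of [ f f f ]:
  N0 ⇒ [ P0 ] ⇒ [ P0 P0 ] ⇒ [ P0 P0 P0 ] ⇒ [ f P0 P0 ] ⇒ [ f f P0 ] ⇒ [ f f f ]
  N0 ⇒ [ P0 ] ⇒ [ P0 P0 ] ⇒ [ f P0 ] ⇒ [ f P0 P0 ] ⇒ [ f f P0 ] ⇒ [ f f f ]

[ f f f ]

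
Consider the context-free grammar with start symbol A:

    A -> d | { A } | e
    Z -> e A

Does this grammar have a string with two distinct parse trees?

(Z is unreachable from A, so its rules don't affect L(A).) Each string is a nest of matched brackets around a single atom. An opening bracket forces the recursive rule; an atom forces the base rule.

Unambiguous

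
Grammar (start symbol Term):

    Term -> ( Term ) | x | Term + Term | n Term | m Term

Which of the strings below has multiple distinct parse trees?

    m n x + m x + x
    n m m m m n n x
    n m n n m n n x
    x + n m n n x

m n x + m x + x: 12 trees
n m m m m n n x: 1 tree
n m n n m n n x: 1 tree
x + n m n n x: 1 tree

m n x + m x + x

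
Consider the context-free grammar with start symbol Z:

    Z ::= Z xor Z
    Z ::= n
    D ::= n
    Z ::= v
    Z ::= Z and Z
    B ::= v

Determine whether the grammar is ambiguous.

Witness: n and n and n

Derivation 1: Z ⇒ Z and Z ⇒ n and Z ⇒ n and Z and Z ⇒ n and n and Z ⇒ n and n and n
Derivation 2: Z ⇒ Z and Z ⇒ Z and Z and Z ⇒ n and Z and Z ⇒ n and n and Z ⇒ n and n and n

Two distinct leftmost derivations for the same string.

Ambiguous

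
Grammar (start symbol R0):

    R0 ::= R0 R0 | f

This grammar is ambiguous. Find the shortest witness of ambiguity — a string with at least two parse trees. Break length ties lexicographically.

f f f

length 1: no string has ≥2 trees
length 2: no string has ≥2 trees
length 3: f f f has 2 parse trees

Two derivations of f f f:
  R0 ⇒ R0 R0 ⇒ R0 R0 R0 ⇒ f R0 R0 ⇒ f f R0 ⇒ f f f
  R0 ⇒ R0 R0 ⇒ f R0 ⇒ f R0 R0 ⇒ f f R0 ⇒ f f f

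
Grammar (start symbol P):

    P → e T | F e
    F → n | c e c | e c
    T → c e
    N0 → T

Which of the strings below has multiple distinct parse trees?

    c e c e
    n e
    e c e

e c e

c e c e: 1 tree
n e: 1 tree
e c e: 2 trees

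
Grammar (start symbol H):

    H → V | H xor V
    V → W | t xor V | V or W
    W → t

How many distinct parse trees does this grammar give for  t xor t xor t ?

Parse trees for t xor t xor t:
  [H [V t xor [V t xor [V [W t]]]]]
  [H [H [V [W t]]] xor [V t xor [V [W t]]]]
  [H [H [V t xor [V [W t]]]] xor [V [W t]]]
  [H [H [H [V [W t]]] xor [V [W t]]] xor [V [W t]]]

4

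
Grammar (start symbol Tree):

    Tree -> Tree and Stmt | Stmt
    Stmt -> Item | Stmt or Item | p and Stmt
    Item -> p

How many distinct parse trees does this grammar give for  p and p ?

2

Parse trees for p and p:
  [Tree [Tree [Stmt [Item p]]] and [Stmt [Item p]]]
  [Tree [Stmt p and [Stmt [Item p]]]]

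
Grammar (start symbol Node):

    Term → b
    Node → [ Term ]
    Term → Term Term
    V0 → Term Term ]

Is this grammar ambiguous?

Ambiguous

Witness: [ b b b ]

Derivation 1: Node ⇒ [ Term ] ⇒ [ Term Term ] ⇒ [ b Term ] ⇒ [ b Term Term ] ⇒ [ b b Term ] ⇒ [ b b b ]
Derivation 2: Node ⇒ [ Term ] ⇒ [ Term Term ] ⇒ [ Term Term Term ] ⇒ [ b Term Term ] ⇒ [ b b Term ] ⇒ [ b b b ]

Two distinct leftmost derivations for the same string.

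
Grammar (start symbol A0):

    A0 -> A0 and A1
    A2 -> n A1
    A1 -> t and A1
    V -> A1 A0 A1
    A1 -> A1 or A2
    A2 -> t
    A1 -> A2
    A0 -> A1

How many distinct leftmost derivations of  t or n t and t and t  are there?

Parse trees for t or n t and t and t:
  [A0 [A0 [A1 [A1 [A2 t]] or [A2 n [A1 [A2 t]]]]] and [A1 t and [A1 [A2 t]]]]
  [A0 [A0 [A0 [A1 [A1 [A2 t]] or [A2 n [A1 [A2 t]]]]] and [A1 [A2 t]]] and [A1 [A2 t]]]
  [A0 [A0 [A1 [A1 [A2 t]] or [A2 n [A1 t and [A1 [A2 t]]]]]] and [A1 [A2 t]]]
  [A0 [A1 [A1 [A2 t]] or [A2 n [A1 t and [A1 t and [A1 [A2 t]]]]]]]

4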